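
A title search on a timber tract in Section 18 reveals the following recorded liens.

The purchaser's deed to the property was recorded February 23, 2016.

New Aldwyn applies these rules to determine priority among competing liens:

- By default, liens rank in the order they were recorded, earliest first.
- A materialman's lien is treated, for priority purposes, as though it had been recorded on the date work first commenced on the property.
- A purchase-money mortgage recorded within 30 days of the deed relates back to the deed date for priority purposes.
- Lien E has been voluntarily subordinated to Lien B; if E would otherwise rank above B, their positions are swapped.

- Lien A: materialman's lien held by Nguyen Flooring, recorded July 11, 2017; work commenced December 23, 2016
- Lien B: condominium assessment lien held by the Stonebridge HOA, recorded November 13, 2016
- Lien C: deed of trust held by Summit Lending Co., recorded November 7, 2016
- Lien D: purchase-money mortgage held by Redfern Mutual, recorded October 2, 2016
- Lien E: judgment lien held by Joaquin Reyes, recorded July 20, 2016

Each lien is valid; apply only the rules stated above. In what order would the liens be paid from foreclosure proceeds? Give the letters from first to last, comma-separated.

B, D, C, E, A

Effective dates after the stated exceptions: A's effective date is December 23, 2016, when work began; D missed the 30-day window (222 days after the deed), so its recording date stands.
By effective date: E (July 20, 2016), D (October 2, 2016), C (November 7, 2016), B (November 13, 2016), A (December 23, 2016).
Because E would otherwise rank above B, the subordination swaps them.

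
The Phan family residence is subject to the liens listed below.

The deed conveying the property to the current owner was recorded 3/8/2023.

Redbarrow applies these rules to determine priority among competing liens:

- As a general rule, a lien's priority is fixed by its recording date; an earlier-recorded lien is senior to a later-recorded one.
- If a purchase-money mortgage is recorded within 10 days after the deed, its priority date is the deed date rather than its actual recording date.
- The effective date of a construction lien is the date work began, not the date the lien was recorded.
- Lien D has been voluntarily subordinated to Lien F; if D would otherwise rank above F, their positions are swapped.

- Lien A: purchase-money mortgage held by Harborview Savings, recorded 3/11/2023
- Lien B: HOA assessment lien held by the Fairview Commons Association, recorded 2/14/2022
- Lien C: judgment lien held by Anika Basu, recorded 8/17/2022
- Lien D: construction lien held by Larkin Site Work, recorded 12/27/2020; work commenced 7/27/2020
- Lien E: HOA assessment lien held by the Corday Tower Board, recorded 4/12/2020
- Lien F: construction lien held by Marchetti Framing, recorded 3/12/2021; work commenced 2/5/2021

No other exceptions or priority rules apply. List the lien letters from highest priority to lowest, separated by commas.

E, F, D, B, C, A

Effective dates: A's effective date is the deed date, 3/8/2023; D is treated as recorded 7/27/2020, the work-commencement date; F's effective date is 2/5/2021, when work began.
By effective date, earliest first: E (4/12/2020), D (7/27/2020), F (2/5/2021), B (2/14/2022), C (8/17/2022), A (3/8/2023).
Because D would otherwise rank above F, the subordination swaps them.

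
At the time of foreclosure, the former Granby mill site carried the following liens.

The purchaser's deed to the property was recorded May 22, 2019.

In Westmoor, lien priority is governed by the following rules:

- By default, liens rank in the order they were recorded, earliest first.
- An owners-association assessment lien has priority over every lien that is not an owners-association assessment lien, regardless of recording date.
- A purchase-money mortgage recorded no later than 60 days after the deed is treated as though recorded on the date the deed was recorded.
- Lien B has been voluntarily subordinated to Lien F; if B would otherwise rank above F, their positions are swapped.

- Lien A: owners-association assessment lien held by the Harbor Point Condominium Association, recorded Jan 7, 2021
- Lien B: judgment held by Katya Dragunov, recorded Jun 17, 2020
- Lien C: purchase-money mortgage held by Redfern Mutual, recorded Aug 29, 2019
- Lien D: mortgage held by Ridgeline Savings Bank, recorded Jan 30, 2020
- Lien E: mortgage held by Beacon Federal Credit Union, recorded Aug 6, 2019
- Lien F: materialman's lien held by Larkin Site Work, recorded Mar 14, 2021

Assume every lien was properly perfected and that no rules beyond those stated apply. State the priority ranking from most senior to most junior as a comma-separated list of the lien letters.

A, E, C, D, F, B

Adjusting effective dates: C missed the 60-day window (99 days after the deed), so its recording date stands.
A, as an owners-association assessment lien, has superpriority and ranks first.
The other liens, earliest effective date first: E (Aug 6, 2019), C (Aug 29, 2019), D (Jan 30, 2020), B (Jun 17, 2020), F (Mar 14, 2021).
Because B would otherwise rank above F, the subordination swaps them.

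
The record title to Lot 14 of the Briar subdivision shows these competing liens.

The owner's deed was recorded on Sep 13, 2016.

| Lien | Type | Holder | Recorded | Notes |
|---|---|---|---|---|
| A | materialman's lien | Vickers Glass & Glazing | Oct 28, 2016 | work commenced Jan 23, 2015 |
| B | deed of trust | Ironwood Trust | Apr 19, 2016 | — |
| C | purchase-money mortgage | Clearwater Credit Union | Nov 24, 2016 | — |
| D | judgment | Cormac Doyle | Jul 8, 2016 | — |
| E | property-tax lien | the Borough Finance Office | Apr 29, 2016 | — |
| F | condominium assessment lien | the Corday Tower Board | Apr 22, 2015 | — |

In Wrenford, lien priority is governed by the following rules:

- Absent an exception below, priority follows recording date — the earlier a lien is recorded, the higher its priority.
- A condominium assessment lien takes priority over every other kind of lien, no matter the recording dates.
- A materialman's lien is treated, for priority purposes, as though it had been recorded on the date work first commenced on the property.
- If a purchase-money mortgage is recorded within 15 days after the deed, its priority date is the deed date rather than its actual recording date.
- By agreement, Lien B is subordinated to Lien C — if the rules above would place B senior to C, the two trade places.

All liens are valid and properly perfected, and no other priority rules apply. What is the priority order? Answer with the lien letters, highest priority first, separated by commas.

Adjusting effective dates: A relates back to Jan 23, 2015 (work commenced); C missed the 15-day window (72 days after the deed), so its recording date stands.
F, as a condominium assessment lien, has superpriority and ranks first.
Among the remaining liens, by effective date: A (Jan 23, 2015), B (Apr 19, 2016), E (Apr 29, 2016), D (Jul 8, 2016), C (Nov 24, 2016).
B would otherwise be senior to C, so under the subordination agreement B and C exchange positions.

F, A, C, E, D, B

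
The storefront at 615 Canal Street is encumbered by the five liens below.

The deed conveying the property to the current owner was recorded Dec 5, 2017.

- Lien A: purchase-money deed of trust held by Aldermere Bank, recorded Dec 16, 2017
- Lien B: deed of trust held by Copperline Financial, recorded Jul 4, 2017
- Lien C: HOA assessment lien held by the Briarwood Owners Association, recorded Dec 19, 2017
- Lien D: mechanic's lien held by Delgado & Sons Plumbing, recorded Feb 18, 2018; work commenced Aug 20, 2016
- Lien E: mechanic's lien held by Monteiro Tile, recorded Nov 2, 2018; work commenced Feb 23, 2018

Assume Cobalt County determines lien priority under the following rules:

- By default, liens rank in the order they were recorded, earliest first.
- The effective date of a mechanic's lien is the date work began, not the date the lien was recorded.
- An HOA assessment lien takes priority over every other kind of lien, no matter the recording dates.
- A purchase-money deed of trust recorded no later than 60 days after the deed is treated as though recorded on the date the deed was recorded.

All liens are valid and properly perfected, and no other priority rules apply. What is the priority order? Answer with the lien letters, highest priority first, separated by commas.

Effective dates: A relates back to the deed date Dec 5, 2017; D relates back to Aug 20, 2016 (work commenced); E is treated as recorded Feb 23, 2018, the work-commencement date.
As an HOA assessment lien, C is senior to every other lien.
Remaining liens by effective date: D (Aug 20, 2016), B (Jul 4, 2017), A (Dec 5, 2017), E (Feb 23, 2018).

C, D, B, A, E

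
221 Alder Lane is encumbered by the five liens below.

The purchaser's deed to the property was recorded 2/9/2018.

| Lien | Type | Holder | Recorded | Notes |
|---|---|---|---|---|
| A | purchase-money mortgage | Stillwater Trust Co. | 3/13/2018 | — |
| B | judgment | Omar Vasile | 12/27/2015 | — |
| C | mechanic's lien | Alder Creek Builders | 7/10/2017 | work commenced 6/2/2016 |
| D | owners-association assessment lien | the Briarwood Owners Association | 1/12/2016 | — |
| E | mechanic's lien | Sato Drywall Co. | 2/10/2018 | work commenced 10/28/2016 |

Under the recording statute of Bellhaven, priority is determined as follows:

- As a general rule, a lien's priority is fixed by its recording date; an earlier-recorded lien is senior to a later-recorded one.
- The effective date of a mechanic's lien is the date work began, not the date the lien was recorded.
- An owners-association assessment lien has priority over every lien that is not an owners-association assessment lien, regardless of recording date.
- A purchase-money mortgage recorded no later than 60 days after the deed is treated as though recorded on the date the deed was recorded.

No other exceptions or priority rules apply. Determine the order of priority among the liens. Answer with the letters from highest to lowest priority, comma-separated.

Effective dates after the stated exceptions: A was recorded within the 60-day window, so its effective date is the deed date 2/9/2018; C is treated as recorded 6/2/2016, the work-commencement date; E relates back to 10/28/2016 (work commenced).
D, as an owners-association assessment lien, has superpriority and ranks first.
Ordering the rest by effective date: B (12/27/2015), C (6/2/2016), E (10/28/2016), A (2/9/2018).

D, B, C, E, A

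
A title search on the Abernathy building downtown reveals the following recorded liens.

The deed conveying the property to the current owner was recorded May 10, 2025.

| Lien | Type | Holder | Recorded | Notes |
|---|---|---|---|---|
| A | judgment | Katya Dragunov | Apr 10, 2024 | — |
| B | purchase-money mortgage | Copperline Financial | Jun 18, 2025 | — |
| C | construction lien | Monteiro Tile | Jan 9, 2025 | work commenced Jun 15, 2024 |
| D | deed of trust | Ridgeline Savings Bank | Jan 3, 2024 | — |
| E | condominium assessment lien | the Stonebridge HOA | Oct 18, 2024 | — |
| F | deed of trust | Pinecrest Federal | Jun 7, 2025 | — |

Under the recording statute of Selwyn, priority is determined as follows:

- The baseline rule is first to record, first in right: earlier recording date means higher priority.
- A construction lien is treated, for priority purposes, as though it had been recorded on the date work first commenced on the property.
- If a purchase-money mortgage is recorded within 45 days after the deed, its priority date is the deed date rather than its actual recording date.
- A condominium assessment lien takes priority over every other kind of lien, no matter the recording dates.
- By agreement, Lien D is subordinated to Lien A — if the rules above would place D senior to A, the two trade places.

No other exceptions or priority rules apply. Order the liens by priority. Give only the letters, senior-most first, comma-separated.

E, A, D, C, B, F

Effective dates: B was recorded within the 45-day window, so its effective date is the deed date May 10, 2025; C's effective date is Jun 15, 2024, when work began.
E, as a condominium assessment lien, has superpriority and ranks first.
Remaining liens by effective date: D (Jan 3, 2024), A (Apr 10, 2024), C (Jun 15, 2024), B (May 10, 2025), F (Jun 7, 2025).
The subordination applies — D was senior to A — so D and A swap.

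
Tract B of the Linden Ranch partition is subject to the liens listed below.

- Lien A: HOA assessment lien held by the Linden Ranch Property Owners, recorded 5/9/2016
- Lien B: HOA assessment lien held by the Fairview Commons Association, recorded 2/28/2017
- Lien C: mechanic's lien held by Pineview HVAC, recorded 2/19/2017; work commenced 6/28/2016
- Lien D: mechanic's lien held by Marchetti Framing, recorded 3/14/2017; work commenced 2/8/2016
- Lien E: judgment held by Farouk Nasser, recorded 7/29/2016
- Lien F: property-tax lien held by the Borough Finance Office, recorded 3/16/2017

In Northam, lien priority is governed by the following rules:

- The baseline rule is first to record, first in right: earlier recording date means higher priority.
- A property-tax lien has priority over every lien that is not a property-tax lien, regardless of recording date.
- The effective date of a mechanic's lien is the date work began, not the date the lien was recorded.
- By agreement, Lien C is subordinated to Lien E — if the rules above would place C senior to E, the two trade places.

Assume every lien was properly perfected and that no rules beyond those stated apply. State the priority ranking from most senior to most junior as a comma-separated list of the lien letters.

Effective dates after the stated exceptions: C's effective date is 6/28/2016, when work began; D's effective date is 2/8/2016, when work began.
F is a property-tax lien and takes priority over every other lien.
Ordering the rest by effective date: D (2/8/2016), A (5/9/2016), C (6/28/2016), E (7/29/2016), B (2/28/2017).
The subordination applies — C was senior to E — so C and E swap.

F, D, A, E, C, B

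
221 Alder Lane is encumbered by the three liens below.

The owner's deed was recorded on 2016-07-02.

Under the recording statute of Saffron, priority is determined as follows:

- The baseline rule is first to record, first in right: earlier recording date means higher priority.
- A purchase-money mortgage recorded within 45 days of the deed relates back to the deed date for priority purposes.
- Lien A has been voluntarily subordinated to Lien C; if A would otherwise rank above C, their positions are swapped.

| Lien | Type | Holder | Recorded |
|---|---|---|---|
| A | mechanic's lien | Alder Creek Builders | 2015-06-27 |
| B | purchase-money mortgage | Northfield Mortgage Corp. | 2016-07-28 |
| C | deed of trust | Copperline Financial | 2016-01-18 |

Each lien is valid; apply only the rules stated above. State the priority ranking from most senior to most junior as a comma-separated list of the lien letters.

C, A, B

Effective dates: B's effective date is the deed date, 2016-07-02.
Sorted by effective date: A (2015-06-27), C (2016-01-18), B (2016-07-02).
The subordination applies — A was senior to C — so A and C swap.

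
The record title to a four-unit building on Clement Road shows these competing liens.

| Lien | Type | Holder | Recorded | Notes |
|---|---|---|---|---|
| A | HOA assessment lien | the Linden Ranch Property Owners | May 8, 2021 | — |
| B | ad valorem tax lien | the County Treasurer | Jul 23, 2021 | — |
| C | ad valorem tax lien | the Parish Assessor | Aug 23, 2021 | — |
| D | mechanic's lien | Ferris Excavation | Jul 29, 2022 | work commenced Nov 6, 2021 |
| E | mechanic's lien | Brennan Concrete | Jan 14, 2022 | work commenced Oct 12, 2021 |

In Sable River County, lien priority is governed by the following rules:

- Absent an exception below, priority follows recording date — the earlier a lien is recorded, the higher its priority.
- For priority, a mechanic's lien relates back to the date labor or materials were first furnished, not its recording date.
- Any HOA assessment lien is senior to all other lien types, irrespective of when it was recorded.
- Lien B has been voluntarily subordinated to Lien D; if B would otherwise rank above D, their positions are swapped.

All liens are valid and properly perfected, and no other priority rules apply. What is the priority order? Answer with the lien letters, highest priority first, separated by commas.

Effective dates: D relates back to Nov 6, 2021 (work commenced); E relates back to Oct 12, 2021 (work commenced).
A is an HOA assessment lien, so it outranks all other liens regardless of date.
The other liens, earliest effective date first: B (Jul 23, 2021), C (Aug 23, 2021), E (Oct 12, 2021), D (Nov 6, 2021).
The subordination applies — B was senior to D — so B and D swap.

A, D, C, E, B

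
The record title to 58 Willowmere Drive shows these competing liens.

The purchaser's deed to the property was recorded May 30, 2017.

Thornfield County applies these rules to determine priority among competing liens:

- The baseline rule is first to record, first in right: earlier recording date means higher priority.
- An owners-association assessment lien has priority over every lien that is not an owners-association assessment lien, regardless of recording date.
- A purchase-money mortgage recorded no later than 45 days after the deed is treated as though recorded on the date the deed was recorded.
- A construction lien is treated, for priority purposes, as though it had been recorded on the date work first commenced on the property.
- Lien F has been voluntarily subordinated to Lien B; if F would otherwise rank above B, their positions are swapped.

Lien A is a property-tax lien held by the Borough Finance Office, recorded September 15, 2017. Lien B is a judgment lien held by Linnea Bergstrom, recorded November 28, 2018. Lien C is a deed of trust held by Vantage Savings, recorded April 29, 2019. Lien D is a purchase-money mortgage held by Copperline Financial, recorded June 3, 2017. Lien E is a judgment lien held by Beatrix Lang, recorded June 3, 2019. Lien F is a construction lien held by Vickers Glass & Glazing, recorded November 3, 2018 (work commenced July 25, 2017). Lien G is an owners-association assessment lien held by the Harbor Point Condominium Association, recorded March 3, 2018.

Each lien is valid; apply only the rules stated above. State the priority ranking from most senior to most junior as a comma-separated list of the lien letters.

G, D, B, A, F, C, E

Effective dates after the stated exceptions: D's effective date is the deed date, May 30, 2017; F's effective date is July 25, 2017, when work began.
G, as an owners-association assessment lien, has superpriority and ranks first.
Ordering the rest by effective date: D (May 30, 2017), F (July 25, 2017), A (September 15, 2017), B (November 28, 2018), C (April 29, 2019), E (June 3, 2019).
The subordination applies — F was senior to B — so F and B swap.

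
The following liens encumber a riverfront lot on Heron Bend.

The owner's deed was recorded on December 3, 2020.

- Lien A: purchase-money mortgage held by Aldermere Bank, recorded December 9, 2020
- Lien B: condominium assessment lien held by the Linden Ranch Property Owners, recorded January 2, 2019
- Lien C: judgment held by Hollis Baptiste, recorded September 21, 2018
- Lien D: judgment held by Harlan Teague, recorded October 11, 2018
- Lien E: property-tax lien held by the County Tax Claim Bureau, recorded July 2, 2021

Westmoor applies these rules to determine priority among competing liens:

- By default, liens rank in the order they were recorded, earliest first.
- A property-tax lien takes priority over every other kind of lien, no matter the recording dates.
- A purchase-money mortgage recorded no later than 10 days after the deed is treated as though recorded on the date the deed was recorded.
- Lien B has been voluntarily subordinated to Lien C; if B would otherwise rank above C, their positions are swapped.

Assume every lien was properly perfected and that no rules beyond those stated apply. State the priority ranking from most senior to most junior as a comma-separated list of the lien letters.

Effective dates after the stated exceptions: A's effective date is the deed date, December 3, 2020.
E is a property-tax lien, so it outranks all other liens regardless of date.
Remaining liens by effective date: C (September 21, 2018), D (October 11, 2018), B (January 2, 2019), A (December 3, 2020).
Since B is not senior to C, the subordination leaves the order unchanged.

E, C, D, B, A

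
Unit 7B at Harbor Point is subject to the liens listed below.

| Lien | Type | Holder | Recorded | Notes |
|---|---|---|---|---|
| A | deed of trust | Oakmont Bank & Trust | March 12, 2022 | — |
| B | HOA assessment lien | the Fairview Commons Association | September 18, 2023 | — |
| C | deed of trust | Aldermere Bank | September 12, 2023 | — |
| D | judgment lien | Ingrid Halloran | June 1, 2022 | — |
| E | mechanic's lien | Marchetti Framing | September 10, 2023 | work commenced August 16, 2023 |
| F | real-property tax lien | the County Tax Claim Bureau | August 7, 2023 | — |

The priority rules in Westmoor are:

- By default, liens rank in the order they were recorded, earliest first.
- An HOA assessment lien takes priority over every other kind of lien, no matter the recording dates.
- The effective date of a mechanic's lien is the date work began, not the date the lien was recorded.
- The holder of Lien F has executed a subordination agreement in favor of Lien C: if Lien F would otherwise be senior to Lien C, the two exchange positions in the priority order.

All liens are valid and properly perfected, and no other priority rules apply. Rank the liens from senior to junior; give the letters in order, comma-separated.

B, A, D, C, E, F

First, effective dates: E's effective date is August 16, 2023, when work began.
B is an HOA assessment lien, so it outranks all other liens regardless of date.
Ordering the rest by effective date: A (March 12, 2022), D (June 1, 2022), F (August 7, 2023), E (August 16, 2023), C (September 12, 2023).
Because F would otherwise rank above C, the subordination swaps them.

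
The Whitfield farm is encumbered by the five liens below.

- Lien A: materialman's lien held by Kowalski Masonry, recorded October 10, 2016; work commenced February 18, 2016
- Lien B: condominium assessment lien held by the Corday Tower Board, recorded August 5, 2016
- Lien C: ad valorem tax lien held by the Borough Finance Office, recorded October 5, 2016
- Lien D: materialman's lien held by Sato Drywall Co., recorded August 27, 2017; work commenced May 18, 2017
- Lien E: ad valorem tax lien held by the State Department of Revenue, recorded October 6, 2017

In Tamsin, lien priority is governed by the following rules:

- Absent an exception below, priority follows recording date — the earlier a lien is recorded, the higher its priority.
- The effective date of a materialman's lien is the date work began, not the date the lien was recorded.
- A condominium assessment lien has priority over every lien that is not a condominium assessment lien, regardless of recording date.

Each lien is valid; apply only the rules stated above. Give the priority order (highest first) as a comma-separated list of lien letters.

B, A, C, D, E

First, effective dates: A relates back to February 18, 2016 (work commenced); D is treated as recorded May 18, 2017, the work-commencement date.
As a condominium assessment lien, B is senior to every other lien.
Remaining liens by effective date: A (February 18, 2016), C (October 5, 2016), D (May 18, 2017), E (October 6, 2017).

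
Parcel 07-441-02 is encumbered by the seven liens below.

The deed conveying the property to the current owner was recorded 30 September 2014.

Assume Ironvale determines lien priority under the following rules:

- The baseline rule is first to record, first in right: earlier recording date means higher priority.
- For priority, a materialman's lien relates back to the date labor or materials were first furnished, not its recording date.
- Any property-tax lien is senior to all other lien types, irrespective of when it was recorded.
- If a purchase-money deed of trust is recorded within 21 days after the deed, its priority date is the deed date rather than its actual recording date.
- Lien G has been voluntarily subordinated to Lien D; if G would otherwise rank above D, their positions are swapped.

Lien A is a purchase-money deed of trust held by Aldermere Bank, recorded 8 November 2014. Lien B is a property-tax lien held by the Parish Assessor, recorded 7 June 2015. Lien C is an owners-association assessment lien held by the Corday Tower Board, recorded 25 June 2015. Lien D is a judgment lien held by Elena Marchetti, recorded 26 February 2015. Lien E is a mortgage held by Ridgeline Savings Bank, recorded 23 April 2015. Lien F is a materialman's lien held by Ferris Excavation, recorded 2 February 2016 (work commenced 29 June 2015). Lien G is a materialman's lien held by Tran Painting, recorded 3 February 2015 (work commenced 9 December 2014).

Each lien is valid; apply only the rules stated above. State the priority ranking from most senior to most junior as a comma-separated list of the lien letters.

B, A, D, G, E, C, F

Adjusting effective dates: A was recorded 39 days after the deed, outside the 21-day window, so it keeps its recording date; F's effective date is 29 June 2015, when work began; G's effective date is 9 December 2014, when work began.
As a property-tax lien, B is senior to every other lien.
Ordering the rest by effective date: A (8 November 2014), G (9 December 2014), D (26 February 2015), E (23 April 2015), C (25 June 2015), F (29 June 2015).
G would otherwise be senior to D, so under the subordination agreement G and D exchange positions.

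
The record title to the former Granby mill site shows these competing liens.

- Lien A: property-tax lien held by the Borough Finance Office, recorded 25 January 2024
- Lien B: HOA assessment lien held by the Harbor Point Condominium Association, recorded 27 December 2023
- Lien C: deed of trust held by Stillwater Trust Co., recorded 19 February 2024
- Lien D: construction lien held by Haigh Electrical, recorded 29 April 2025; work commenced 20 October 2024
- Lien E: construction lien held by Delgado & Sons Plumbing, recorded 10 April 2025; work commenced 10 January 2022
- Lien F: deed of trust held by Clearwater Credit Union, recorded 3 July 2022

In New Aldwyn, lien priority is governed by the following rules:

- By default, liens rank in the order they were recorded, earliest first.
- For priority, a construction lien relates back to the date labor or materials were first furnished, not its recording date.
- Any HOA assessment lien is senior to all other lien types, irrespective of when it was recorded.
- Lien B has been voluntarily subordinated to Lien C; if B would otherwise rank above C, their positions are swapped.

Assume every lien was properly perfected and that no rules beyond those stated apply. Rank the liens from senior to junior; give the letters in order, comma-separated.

C, E, F, A, B, D

First, effective dates: D's effective date is 20 October 2024, when work began; E relates back to 10 January 2022 (work commenced).
B, as an HOA assessment lien, has superpriority and ranks first.
Ordering the rest by effective date: E (10 January 2022), F (3 July 2022), A (25 January 2024), C (19 February 2024), D (20 October 2024).
Because B would otherwise rank above C, the subordination swaps them.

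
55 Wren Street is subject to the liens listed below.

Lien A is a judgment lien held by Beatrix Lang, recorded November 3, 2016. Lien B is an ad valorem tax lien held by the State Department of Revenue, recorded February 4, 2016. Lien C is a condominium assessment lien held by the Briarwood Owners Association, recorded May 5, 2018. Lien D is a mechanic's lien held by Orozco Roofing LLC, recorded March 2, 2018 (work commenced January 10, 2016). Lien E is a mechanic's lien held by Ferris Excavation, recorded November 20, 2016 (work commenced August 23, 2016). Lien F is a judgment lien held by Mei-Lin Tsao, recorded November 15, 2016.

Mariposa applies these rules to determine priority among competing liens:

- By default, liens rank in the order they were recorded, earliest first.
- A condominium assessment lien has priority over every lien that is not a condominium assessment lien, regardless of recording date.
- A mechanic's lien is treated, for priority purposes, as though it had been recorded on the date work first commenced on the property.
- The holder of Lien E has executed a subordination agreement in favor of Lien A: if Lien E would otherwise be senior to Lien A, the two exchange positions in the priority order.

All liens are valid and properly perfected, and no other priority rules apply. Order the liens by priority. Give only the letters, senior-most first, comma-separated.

C, D, B, A, E, F

First, effective dates: D relates back to January 10, 2016 (work commenced); E's effective date is August 23, 2016, when work began.
As a condominium assessment lien, C is senior to every other lien.
Remaining liens by effective date: D (January 10, 2016), B (February 4, 2016), E (August 23, 2016), A (November 3, 2016), F (November 15, 2016).
Because E would otherwise rank above A, the subordination swaps them.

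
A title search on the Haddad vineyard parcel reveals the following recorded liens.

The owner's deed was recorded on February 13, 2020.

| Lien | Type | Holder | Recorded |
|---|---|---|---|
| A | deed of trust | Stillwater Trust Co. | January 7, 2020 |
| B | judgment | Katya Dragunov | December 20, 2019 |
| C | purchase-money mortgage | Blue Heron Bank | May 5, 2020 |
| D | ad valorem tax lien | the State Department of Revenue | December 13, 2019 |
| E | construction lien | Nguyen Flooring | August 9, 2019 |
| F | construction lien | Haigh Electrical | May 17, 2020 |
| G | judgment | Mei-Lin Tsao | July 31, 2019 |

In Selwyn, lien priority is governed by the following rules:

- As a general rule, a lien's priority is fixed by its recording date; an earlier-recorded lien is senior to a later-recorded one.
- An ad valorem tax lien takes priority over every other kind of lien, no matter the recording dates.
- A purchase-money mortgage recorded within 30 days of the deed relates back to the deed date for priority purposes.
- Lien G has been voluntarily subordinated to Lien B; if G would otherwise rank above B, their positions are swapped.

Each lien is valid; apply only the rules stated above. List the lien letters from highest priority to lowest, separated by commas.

Effective dates after the stated exceptions: C was recorded 82 days after the deed, outside the 30-day window, so it keeps its recording date.
D is an ad valorem tax lien and takes priority over every other lien.
Ordering the rest by effective date: G (July 31, 2019), E (August 9, 2019), B (December 20, 2019), A (January 7, 2020), C (May 5, 2020), F (May 17, 2020).
G would otherwise be senior to B, so under the subordination agreement G and B exchange positions.

D, B, E, G, A, C, F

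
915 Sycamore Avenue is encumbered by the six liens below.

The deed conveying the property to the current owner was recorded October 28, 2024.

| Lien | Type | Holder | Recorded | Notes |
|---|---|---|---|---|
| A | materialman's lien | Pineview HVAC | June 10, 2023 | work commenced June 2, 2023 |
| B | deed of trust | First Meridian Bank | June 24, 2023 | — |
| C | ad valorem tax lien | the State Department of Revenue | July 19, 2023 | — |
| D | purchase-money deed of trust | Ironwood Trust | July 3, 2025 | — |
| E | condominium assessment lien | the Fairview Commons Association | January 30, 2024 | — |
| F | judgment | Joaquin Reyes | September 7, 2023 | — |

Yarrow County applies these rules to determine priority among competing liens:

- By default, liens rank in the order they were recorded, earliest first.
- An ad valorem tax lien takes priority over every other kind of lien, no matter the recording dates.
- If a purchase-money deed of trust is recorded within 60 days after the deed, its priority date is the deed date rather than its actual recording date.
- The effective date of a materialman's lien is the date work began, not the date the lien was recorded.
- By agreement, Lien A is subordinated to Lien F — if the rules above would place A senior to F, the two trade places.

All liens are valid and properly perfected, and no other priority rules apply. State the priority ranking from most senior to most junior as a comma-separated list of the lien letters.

Effective dates after the stated exceptions: A relates back to June 2, 2023 (work commenced); D was recorded 248 days after the deed — beyond 60 days — so no relation-back applies.
As an ad valorem tax lien, C is senior to every other lien.
Ordering the rest by effective date: A (June 2, 2023), B (June 24, 2023), F (September 7, 2023), E (January 30, 2024), D (July 3, 2025).
Because A would otherwise rank above F, the subordination swaps them.

C, F, B, A, E, D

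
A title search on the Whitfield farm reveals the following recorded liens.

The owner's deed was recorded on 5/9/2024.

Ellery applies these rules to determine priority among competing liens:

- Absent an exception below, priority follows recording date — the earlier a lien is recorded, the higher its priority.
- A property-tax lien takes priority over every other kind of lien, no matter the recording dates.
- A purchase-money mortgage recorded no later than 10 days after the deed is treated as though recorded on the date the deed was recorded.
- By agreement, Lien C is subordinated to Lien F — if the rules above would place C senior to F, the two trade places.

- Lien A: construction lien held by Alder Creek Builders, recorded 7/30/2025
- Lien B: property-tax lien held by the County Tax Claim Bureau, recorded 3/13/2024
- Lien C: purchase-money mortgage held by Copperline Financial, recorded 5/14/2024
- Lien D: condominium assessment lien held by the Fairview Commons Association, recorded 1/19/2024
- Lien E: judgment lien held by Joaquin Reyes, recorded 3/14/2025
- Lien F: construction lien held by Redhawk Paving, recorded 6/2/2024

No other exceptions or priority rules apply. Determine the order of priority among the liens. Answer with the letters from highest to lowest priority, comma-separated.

Effective dates after the stated exceptions: C relates back to the deed date 5/9/2024.
B is a property-tax lien, so it outranks all other liens regardless of date.
Remaining liens by effective date: D (1/19/2024), C (5/9/2024), F (6/2/2024), E (3/14/2025), A (7/30/2025).
The subordination applies — C was senior to F — so C and F swap.

B, D, F, C, E, A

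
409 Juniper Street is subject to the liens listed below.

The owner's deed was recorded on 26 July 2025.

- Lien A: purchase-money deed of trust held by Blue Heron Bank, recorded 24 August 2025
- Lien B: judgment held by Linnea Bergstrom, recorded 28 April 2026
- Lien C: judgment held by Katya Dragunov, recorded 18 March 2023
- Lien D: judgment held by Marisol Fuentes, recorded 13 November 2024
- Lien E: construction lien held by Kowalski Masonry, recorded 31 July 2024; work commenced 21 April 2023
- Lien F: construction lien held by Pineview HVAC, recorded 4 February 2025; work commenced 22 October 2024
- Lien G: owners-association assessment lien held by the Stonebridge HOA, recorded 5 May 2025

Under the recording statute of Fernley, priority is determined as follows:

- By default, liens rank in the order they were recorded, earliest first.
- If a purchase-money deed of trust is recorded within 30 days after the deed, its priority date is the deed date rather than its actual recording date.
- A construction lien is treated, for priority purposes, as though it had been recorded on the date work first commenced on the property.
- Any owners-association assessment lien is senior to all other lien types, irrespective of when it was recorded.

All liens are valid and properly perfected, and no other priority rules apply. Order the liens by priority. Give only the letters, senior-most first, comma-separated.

G, C, E, F, D, A, B

First, effective dates: A was recorded within the 30-day window, so its effective date is the deed date 26 July 2025; E's effective date is 21 April 2023, when work began; F relates back to 22 October 2024 (work commenced).
G is an owners-association assessment lien and takes priority over every other lien.
The other liens, earliest effective date first: C (18 March 2023), E (21 April 2023), F (22 October 2024), D (13 November 2024), A (26 July 2025), B (28 April 2026).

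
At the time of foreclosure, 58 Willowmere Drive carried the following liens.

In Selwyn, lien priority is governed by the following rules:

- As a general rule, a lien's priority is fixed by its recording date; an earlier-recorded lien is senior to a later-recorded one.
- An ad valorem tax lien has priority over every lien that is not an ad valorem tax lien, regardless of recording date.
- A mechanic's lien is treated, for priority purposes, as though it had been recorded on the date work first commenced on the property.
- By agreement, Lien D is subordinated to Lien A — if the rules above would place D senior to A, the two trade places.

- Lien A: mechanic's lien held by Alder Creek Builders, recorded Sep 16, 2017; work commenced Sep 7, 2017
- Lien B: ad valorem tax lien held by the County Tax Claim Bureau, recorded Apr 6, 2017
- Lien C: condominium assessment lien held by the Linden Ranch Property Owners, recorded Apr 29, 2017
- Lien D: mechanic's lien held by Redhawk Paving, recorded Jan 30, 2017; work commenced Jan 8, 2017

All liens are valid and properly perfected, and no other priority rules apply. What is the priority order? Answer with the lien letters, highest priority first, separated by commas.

Adjusting effective dates: A relates back to Sep 7, 2017 (work commenced); D relates back to Jan 8, 2017 (work commenced).
B is an ad valorem tax lien, so it outranks all other liens regardless of date.
Ordering the rest by effective date: D (Jan 8, 2017), C (Apr 29, 2017), A (Sep 7, 2017).
Because D would otherwise rank above A, the subordination swaps them.

B, A, C, D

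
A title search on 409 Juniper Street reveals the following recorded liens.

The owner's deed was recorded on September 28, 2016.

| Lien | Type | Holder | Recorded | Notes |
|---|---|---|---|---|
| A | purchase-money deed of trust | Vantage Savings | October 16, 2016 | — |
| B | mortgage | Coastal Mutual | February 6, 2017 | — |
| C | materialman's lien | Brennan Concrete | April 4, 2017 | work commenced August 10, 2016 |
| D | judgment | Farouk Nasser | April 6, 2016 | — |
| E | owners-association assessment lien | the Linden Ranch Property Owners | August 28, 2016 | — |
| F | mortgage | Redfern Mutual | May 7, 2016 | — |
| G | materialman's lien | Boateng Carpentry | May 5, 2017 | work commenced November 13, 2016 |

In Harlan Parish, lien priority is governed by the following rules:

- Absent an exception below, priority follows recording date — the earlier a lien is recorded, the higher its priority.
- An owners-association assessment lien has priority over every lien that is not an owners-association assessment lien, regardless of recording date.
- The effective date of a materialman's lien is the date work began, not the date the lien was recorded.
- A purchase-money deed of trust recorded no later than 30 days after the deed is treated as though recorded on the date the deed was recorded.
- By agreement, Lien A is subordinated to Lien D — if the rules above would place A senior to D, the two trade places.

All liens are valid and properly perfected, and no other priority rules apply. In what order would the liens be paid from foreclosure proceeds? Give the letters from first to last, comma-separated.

E, D, F, C, A, G, B

First, effective dates: A was recorded within the 30-day window, so its effective date is the deed date September 28, 2016; C is treated as recorded August 10, 2016, the work-commencement date; G's effective date is November 13, 2016, when work began.
E, as an owners-association assessment lien, has superpriority and ranks first.
The other liens, earliest effective date first: D (April 6, 2016), F (May 7, 2016), C (August 10, 2016), A (September 28, 2016), G (November 13, 2016), B (February 6, 2017).
A is already junior to D, so the subordination agreement changes nothing.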